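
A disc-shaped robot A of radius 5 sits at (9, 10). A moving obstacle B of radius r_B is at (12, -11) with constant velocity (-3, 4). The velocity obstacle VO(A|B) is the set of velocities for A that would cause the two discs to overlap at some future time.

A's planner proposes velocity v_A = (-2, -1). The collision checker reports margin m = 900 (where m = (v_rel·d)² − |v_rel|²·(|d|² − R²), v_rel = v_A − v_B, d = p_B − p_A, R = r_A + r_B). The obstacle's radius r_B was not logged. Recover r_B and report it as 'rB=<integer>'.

m = 900
d = (3, -21);  v_rel = (1, -5),  |v_rel|² = 26
v_rel×d = (1)·(-21) − (-5)·(3) = -6
since m = R²·26 − (-6)²:  R² = (36 + 900) / 26 = 36
R = √36 = 6  ⇒  r_B = 6 − 5 = 1

rB=1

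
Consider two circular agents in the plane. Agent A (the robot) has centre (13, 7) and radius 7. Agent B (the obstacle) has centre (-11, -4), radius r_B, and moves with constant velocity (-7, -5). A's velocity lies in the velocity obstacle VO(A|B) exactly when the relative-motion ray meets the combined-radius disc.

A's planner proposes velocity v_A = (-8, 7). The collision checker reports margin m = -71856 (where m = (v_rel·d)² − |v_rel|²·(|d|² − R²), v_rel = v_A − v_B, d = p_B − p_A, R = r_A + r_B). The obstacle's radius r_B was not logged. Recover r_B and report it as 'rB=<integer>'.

m = -71856
d = (-24, -11);  v_rel = (-1, 12),  |v_rel|² = 145
v_rel×d = (-1)·(-11) − (12)·(-24) = 299
since m = R²·145 − 299²:  R² = (89401 + -71856) / 145 = 121
R = √121 = 11  ⇒  r_B = 11 − 7 = 4

rB=4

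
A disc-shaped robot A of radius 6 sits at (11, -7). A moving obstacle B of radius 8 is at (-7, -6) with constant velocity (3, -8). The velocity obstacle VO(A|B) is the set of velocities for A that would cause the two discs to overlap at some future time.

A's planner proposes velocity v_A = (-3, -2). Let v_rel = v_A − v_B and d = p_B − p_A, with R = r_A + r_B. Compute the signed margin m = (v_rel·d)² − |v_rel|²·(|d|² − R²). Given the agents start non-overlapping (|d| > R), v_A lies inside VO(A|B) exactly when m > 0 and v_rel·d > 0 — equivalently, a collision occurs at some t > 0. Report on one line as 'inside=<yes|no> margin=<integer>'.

d = (-18, 1),  |d|² = 325;  R = 6+8 = 14,  c = 325−14² = 129
v_rel = (-6, 6),  |v_rel|² = 72;  v_rel·d = (-6)·(-18) + (6)·(1) = 114
72·t² − 228·t + 129 = 0  ⇒  m = 114² − 72·129 = 3708
m = 3708 > 0,  v_rel·d = 114 > 0  ⇒  inside

inside=yes margin=3708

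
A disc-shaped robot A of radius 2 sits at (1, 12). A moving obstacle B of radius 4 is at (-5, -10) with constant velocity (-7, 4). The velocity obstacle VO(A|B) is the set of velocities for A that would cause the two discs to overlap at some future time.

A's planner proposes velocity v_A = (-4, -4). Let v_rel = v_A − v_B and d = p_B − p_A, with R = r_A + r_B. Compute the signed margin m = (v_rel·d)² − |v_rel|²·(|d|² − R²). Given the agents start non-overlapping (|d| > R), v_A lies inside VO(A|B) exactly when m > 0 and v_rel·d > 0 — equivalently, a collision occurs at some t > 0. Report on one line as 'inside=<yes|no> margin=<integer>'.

d = (-6, -22),  |d|² = 520;  R = 2+4 = 6,  c = 520−6² = 484
v_rel = (3, -8),  |v_rel|² = 73;  v_rel·d = (3)·(-6) + (-8)·(-22) = 158
73·t² − 316·t + 484 = 0  ⇒  m = 158² − 73·484 = -10368
m = -10368 < 0,  v_rel·d = 158 > 0  ⇒  outside

inside=no margin=-10368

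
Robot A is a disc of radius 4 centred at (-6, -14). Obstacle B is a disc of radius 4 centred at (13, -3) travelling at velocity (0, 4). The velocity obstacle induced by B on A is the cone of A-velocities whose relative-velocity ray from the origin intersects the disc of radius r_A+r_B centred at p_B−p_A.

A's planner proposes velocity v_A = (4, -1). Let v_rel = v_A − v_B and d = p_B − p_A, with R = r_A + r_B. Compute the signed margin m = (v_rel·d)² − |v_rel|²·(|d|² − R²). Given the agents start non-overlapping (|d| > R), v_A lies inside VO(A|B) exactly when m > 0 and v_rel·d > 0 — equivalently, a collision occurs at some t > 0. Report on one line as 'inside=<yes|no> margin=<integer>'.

d = (19, 11),  |d|² = 482;  R = 4+4 = 8,  c = 482−8² = 418
v_rel = (4, -5),  |v_rel|² = 41;  v_rel·d = (4)·(19) + (-5)·(11) = 21
41·t² − 42·t + 418 = 0  ⇒  m = 21² − 41·418 = -16697
m = -16697 < 0,  v_rel·d = 21 > 0  ⇒  outside

inside=no margin=-16697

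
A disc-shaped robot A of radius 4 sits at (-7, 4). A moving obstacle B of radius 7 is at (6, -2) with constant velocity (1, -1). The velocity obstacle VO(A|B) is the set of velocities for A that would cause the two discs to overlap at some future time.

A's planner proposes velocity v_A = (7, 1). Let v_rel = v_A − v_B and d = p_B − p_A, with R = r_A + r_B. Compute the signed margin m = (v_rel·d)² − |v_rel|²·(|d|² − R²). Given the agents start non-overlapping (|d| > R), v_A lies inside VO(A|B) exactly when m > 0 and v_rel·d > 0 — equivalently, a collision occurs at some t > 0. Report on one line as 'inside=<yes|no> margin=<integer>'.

d = (13, -6),  |d|² = 205;  R = 4+7 = 11,  c = 205−11² = 84
v_rel = (6, 2),  |v_rel|² = 40;  v_rel·d = (6)·(13) + (2)·(-6) = 66
40·t² − 132·t + 84 = 0  ⇒  m = 66² − 40·84 = 996
m = 996 > 0,  v_rel·d = 66 > 0  ⇒  inside

inside=yes margin=996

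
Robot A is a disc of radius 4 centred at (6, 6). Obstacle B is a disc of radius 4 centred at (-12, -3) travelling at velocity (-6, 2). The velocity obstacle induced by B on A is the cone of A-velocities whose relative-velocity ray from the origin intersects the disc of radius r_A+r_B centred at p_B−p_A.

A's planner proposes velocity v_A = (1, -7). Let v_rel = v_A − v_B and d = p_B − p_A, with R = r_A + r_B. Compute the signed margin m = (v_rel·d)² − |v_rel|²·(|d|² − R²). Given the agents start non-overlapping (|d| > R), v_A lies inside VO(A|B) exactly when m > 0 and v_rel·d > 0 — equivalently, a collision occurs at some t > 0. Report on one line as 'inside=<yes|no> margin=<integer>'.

d = (-18, -9),  |d|² = 405;  R = 4+4 = 8,  c = 405−8² = 341
v_rel = (7, -9),  |v_rel|² = 130;  v_rel·d = (7)·(-18) + (-9)·(-9) = -45
130·t² + 90·t + 341 = 0  ⇒  m = (-45)² − 130·341 = -42305
m = -42305 < 0,  v_rel·d = -45 < 0  ⇒  outside

inside=no margin=-42305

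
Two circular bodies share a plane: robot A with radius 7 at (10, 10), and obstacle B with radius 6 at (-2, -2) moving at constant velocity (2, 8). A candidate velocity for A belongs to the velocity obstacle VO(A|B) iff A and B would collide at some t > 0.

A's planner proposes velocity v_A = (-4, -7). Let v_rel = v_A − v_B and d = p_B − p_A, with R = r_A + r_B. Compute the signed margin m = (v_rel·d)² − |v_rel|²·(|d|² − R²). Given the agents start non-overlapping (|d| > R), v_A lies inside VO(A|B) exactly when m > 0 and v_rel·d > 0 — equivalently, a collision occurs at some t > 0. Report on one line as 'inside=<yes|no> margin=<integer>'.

d = (-12, -12),  |d|² = 288;  R = 7+6 = 13,  c = 288−13² = 119
v_rel = (-6, -15),  |v_rel|² = 261;  v_rel·d = (-6)·(-12) + (-15)·(-12) = 252
261·t² − 504·t + 119 = 0  ⇒  m = 252² − 261·119 = 32445
m = 32445 > 0,  v_rel·d = 252 > 0  ⇒  inside

inside=yes margin=32445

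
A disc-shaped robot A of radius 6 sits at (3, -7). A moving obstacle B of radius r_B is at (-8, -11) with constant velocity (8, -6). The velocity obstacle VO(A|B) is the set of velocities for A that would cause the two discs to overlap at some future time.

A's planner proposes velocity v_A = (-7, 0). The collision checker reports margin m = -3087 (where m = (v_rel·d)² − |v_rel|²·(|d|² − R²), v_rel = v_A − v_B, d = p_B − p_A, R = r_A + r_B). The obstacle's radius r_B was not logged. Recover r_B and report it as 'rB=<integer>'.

m = -3087
d = (-11, -4);  v_rel = (-15, 6),  |v_rel|² = 261
v_rel×d = (-15)·(-4) − (6)·(-11) = 126
since m = R²·261 − 126²:  R² = (15876 + -3087) / 261 = 49
R = √49 = 7  ⇒  r_B = 7 − 6 = 1

rB=1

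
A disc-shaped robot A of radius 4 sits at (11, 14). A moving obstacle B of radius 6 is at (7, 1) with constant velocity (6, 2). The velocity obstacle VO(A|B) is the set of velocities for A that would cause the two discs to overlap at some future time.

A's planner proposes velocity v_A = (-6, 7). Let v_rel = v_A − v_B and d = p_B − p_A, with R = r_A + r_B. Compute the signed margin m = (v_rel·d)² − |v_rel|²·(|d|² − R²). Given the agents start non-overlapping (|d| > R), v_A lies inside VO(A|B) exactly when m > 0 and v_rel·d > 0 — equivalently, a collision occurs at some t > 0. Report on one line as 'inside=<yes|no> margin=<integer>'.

d = (-4, -13),  |d|² = 185;  R = 4+6 = 10,  c = 185−10² = 85
v_rel = (-12, 5),  |v_rel|² = 169;  v_rel·d = (-12)·(-4) + (5)·(-13) = -17
169·t² + 34·t + 85 = 0  ⇒  m = (-17)² − 169·85 = -14076
m = -14076 < 0,  v_rel·d = -17 < 0  ⇒  outside

inside=no margin=-14076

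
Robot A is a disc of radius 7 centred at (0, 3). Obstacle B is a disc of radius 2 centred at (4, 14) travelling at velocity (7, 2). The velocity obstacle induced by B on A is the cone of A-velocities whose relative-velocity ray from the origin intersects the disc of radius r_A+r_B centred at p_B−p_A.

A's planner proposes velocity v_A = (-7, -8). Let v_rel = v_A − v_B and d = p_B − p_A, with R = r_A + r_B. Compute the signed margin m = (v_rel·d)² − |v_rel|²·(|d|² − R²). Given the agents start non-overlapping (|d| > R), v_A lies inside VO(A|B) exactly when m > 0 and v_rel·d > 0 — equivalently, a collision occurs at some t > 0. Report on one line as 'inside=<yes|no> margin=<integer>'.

d = (4, 11),  |d|² = 137;  R = 7+2 = 9,  c = 137−9² = 56
v_rel = (-14, -10),  |v_rel|² = 296;  v_rel·d = (-14)·(4) + (-10)·(11) = -166
296·t² + 332·t + 56 = 0  ⇒  m = (-166)² − 296·56 = 10980
m = 10980 > 0,  v_rel·d = -166 < 0  ⇒  outside

inside=no margin=10980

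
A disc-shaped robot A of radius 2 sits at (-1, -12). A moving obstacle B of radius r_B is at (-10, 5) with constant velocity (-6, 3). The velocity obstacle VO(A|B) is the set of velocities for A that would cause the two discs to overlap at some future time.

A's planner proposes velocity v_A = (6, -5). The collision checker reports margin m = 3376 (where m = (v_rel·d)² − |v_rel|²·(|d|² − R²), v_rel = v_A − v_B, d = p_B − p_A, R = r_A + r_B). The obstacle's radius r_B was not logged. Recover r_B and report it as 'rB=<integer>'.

m = 3376
d = (-9, 17);  v_rel = (12, -8),  |v_rel|² = 208
v_rel×d = (12)·(17) − (-8)·(-9) = 132
since m = R²·208 − 132²:  R² = (17424 + 3376) / 208 = 100
R = √100 = 10  ⇒  r_B = 10 − 2 = 8

rB=8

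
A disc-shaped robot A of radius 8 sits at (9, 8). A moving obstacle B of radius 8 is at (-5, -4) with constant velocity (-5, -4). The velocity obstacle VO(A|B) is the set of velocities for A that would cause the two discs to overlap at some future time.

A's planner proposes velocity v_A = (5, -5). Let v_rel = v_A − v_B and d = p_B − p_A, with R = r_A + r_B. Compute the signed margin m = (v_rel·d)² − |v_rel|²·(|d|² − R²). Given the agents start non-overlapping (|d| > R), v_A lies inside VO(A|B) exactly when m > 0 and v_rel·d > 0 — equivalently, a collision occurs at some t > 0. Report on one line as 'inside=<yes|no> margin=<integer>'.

d = (-14, -12),  |d|² = 340;  R = 8+8 = 16,  c = 340−16² = 84
v_rel = (10, -1),  |v_rel|² = 101;  v_rel·d = (10)·(-14) + (-1)·(-12) = -128
101·t² + 256·t + 84 = 0  ⇒  m = (-128)² − 101·84 = 7900
m = 7900 > 0,  v_rel·d = -128 < 0  ⇒  outside

inside=no margin=7900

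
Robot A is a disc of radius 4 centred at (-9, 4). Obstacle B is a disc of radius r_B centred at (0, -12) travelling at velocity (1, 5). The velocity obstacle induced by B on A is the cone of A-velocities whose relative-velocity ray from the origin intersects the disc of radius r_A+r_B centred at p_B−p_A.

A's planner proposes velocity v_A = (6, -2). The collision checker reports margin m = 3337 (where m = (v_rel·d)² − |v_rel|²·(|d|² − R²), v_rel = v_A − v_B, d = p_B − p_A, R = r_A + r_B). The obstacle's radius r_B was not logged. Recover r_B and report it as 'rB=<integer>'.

m = 3337
d = (9, -16);  v_rel = (5, -7),  |v_rel|² = 74
v_rel×d = (5)·(-16) − (-7)·(9) = -17
since m = R²·74 − (-17)²:  R² = (289 + 3337) / 74 = 49
R = √49 = 7  ⇒  r_B = 7 − 4 = 3

rB=3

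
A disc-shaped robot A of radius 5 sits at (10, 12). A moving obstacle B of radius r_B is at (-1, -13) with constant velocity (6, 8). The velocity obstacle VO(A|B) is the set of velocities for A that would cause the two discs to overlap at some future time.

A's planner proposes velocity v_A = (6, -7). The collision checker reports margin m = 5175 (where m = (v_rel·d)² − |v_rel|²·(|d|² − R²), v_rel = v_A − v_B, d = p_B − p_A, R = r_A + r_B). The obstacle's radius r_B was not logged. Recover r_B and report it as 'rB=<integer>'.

m = 5175
d = (-11, -25);  v_rel = (0, -15),  |v_rel|² = 225
v_rel×d = (0)·(-25) − (-15)·(-11) = -165
since m = R²·225 − (-165)²:  R² = (27225 + 5175) / 225 = 144
R = √144 = 12  ⇒  r_B = 12 − 5 = 7

rB=7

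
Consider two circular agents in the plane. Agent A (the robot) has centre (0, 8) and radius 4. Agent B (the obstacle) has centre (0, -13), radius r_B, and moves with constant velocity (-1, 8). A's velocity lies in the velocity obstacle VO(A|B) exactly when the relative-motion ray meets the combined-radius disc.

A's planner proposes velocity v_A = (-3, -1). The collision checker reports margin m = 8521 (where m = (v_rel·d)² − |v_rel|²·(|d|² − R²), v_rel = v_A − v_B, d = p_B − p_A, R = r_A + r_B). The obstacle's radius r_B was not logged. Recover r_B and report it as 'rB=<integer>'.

m = 8521
d = (0, -21);  v_rel = (-2, -9),  |v_rel|² = 85
v_rel×d = (-2)·(-21) − (-9)·(0) = 42
since m = R²·85 − 42²:  R² = (1764 + 8521) / 85 = 121
R = √121 = 11  ⇒  r_B = 11 − 4 = 7

rB=7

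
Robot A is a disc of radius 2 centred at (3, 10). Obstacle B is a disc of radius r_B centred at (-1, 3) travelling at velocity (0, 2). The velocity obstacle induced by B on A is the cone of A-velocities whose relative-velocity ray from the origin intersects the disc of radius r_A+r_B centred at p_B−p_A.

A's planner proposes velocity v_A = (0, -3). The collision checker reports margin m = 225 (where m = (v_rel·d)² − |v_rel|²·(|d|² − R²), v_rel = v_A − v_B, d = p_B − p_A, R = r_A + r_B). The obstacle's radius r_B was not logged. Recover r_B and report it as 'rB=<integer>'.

m = 225
d = (-4, -7);  v_rel = (0, -5),  |v_rel|² = 25
v_rel×d = (0)·(-7) − (-5)·(-4) = -20
since m = R²·25 − (-20)²:  R² = (400 + 225) / 25 = 25
R = √25 = 5  ⇒  r_B = 5 − 2 = 3

rB=3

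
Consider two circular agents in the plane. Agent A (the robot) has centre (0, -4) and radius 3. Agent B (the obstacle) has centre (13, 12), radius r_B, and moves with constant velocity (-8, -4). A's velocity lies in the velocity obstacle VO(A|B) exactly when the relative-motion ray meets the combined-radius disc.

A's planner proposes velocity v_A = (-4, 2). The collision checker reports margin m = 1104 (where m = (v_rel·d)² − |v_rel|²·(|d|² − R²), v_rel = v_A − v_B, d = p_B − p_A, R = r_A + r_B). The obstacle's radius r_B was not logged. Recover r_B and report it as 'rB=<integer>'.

m = 1104
d = (13, 16);  v_rel = (4, 6),  |v_rel|² = 52
v_rel×d = (4)·(16) − (6)·(13) = -14
since m = R²·52 − (-14)²:  R² = (196 + 1104) / 52 = 25
R = √25 = 5  ⇒  r_B = 5 − 3 = 2

rB=2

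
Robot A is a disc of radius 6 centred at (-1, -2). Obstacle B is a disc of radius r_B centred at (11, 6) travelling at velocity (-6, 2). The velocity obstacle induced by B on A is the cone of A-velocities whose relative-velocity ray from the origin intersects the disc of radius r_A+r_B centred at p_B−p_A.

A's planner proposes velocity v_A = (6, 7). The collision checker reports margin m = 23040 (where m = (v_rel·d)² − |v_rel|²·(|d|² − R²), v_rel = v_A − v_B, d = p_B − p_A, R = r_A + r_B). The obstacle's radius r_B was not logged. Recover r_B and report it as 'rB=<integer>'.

m = 23040
d = (12, 8);  v_rel = (12, 5),  |v_rel|² = 169
v_rel×d = (12)·(8) − (5)·(12) = 36
since m = R²·169 − 36²:  R² = (1296 + 23040) / 169 = 144
R = √144 = 12  ⇒  r_B = 12 − 6 = 6

rB=6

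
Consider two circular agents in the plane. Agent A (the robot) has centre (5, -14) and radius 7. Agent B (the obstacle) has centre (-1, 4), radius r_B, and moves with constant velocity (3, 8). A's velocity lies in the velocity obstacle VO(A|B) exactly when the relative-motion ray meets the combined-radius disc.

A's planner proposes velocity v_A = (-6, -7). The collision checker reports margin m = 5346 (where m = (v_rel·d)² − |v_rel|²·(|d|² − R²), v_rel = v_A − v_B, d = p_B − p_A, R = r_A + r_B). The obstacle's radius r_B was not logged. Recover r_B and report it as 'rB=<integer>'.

m = 5346
d = (-6, 18);  v_rel = (-9, -15),  |v_rel|² = 306
v_rel×d = (-9)·(18) − (-15)·(-6) = -252
since m = R²·306 − (-252)²:  R² = (63504 + 5346) / 306 = 225
R = √225 = 15  ⇒  r_B = 15 − 7 = 8

rB=8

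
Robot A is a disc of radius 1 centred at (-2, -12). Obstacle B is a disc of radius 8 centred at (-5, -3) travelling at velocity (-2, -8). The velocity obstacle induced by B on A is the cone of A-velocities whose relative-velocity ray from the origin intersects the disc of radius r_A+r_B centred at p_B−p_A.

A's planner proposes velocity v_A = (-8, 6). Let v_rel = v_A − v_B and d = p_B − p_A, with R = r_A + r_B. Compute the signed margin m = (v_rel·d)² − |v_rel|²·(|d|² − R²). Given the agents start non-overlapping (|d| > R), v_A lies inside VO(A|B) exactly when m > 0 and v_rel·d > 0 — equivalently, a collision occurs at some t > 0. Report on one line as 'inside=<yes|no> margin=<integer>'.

d = (-3, 9),  |d|² = 90;  R = 1+8 = 9,  c = 90−9² = 9
v_rel = (-6, 14),  |v_rel|² = 232;  v_rel·d = (-6)·(-3) + (14)·(9) = 144
232·t² − 288·t + 9 = 0  ⇒  m = 144² − 232·9 = 18648
m = 18648 > 0,  v_rel·d = 144 > 0  ⇒  inside

inside=yes margin=18648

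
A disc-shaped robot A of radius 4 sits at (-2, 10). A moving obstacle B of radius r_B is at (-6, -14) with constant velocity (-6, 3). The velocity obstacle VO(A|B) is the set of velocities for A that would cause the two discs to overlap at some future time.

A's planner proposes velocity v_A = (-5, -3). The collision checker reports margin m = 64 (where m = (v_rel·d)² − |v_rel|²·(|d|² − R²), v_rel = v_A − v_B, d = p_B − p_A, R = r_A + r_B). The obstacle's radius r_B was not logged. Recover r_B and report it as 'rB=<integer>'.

m = 64
d = (-4, -24);  v_rel = (1, -6),  |v_rel|² = 37
v_rel×d = (1)·(-24) − (-6)·(-4) = -48
since m = R²·37 − (-48)²:  R² = (2304 + 64) / 37 = 64
R = √64 = 8  ⇒  r_B = 8 − 4 = 4

rB=4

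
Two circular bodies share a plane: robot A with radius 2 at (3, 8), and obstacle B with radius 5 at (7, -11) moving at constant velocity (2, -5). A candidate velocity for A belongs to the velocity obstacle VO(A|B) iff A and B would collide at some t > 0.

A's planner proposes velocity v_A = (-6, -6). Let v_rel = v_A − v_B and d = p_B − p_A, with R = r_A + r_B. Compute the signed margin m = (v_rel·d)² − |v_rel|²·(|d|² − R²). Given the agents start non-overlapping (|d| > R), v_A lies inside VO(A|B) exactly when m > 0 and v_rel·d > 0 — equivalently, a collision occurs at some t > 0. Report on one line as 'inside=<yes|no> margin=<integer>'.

d = (4, -19),  |d|² = 377;  R = 2+5 = 7,  c = 377−7² = 328
v_rel = (-8, -1),  |v_rel|² = 65;  v_rel·d = (-8)·(4) + (-1)·(-19) = -13
65·t² + 26·t + 328 = 0  ⇒  m = (-13)² − 65·328 = -21151
m = -21151 < 0,  v_rel·d = -13 < 0  ⇒  outside

inside=no margin=-21151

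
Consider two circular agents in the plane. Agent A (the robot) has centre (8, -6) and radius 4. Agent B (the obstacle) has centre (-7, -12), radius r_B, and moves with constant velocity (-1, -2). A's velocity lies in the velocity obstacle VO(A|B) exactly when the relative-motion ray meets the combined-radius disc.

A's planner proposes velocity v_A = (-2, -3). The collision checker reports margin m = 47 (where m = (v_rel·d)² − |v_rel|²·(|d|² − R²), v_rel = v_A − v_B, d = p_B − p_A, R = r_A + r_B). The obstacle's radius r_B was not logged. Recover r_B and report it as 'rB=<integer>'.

m = 47
d = (-15, -6);  v_rel = (-1, -1),  |v_rel|² = 2
v_rel×d = (-1)·(-6) − (-1)·(-15) = -9
since m = R²·2 − (-9)²:  R² = (81 + 47) / 2 = 64
R = √64 = 8  ⇒  r_B = 8 − 4 = 4

rB=4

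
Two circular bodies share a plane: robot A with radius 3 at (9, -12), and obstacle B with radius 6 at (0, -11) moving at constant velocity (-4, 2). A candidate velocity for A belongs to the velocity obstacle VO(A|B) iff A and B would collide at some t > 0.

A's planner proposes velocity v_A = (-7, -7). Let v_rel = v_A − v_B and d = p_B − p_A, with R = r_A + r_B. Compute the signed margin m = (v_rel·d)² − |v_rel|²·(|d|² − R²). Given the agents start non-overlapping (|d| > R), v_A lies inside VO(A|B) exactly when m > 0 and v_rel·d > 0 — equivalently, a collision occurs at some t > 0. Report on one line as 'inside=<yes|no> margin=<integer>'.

d = (-9, 1),  |d|² = 82;  R = 3+6 = 9,  c = 82−9² = 1
v_rel = (-3, -9),  |v_rel|² = 90;  v_rel·d = (-3)·(-9) + (-9)·(1) = 18
90·t² − 36·t + 1 = 0  ⇒  m = 18² − 90·1 = 234
m = 234 > 0,  v_rel·d = 18 > 0  ⇒  inside

inside=yes margin=234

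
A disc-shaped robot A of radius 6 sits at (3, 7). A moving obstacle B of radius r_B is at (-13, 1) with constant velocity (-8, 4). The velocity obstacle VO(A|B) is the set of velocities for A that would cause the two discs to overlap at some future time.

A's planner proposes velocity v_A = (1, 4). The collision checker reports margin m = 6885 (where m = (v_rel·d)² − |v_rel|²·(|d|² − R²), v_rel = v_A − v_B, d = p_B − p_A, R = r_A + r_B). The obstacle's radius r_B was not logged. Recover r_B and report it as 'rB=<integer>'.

m = 6885
d = (-16, -6);  v_rel = (9, 0),  |v_rel|² = 81
v_rel×d = (9)·(-6) − (0)·(-16) = -54
since m = R²·81 − (-54)²:  R² = (2916 + 6885) / 81 = 121
R = √121 = 11  ⇒  r_B = 11 − 6 = 5

rB=5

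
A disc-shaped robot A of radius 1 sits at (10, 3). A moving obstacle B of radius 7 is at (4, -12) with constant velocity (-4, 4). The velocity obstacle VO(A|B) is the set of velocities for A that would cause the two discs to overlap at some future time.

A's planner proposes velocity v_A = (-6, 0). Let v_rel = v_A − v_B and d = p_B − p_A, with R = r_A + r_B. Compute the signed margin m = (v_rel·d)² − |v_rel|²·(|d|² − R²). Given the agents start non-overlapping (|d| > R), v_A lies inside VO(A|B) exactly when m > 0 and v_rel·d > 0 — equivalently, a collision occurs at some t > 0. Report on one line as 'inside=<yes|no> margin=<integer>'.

d = (-6, -15),  |d|² = 261;  R = 1+7 = 8,  c = 261−8² = 197
v_rel = (-2, -4),  |v_rel|² = 20;  v_rel·d = (-2)·(-6) + (-4)·(-15) = 72
20·t² − 144·t + 197 = 0  ⇒  m = 72² − 20·197 = 1244
m = 1244 > 0,  v_rel·d = 72 > 0  ⇒  inside

inside=yes margin=1244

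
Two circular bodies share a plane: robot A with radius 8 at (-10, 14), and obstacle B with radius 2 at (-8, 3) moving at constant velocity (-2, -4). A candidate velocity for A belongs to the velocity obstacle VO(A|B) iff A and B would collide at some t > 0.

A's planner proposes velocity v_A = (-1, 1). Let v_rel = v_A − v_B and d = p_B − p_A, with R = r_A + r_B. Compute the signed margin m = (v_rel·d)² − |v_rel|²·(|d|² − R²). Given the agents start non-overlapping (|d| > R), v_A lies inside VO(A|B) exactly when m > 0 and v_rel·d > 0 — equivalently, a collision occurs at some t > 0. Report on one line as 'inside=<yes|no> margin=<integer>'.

d = (2, -11),  |d|² = 125;  R = 8+2 = 10,  c = 125−10² = 25
v_rel = (1, 5),  |v_rel|² = 26;  v_rel·d = (1)·(2) + (5)·(-11) = -53
26·t² + 106·t + 25 = 0  ⇒  m = (-53)² − 26·25 = 2159
m = 2159 > 0,  v_rel·d = -53 < 0  ⇒  outside

inside=no margin=2159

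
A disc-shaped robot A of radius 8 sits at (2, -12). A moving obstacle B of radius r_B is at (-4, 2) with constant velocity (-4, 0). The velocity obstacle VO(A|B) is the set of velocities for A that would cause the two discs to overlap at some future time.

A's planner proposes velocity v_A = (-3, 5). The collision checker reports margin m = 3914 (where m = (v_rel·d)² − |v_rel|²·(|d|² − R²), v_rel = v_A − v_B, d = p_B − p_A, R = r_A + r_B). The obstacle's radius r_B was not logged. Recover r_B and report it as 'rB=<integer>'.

m = 3914
d = (-6, 14);  v_rel = (1, 5),  |v_rel|² = 26
v_rel×d = (1)·(14) − (5)·(-6) = 44
since m = R²·26 − 44²:  R² = (1936 + 3914) / 26 = 225
R = √225 = 15  ⇒  r_B = 15 − 8 = 7

rB=7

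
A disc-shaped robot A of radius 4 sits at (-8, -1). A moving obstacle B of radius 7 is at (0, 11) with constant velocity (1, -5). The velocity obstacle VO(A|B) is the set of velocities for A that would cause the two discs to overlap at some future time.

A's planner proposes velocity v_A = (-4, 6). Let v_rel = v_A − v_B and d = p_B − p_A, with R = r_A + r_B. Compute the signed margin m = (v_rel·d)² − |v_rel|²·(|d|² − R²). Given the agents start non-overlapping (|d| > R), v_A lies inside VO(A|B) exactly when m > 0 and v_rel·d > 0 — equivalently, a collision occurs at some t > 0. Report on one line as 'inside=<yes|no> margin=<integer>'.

d = (8, 12),  |d|² = 208;  R = 4+7 = 11,  c = 208−11² = 87
v_rel = (-5, 11),  |v_rel|² = 146;  v_rel·d = (-5)·(8) + (11)·(12) = 92
146·t² − 184·t + 87 = 0  ⇒  m = 92² − 146·87 = -4238
m = -4238 < 0,  v_rel·d = 92 > 0  ⇒  outside

inside=no margin=-4238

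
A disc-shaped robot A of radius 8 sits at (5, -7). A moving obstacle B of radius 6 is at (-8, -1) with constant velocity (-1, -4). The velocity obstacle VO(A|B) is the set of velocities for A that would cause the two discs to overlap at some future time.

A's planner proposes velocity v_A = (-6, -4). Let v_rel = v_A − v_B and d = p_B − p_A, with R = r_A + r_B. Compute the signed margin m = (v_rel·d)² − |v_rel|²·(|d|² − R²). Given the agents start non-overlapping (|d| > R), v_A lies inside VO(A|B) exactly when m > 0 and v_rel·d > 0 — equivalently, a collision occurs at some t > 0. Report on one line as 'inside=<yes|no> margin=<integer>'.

d = (-13, 6),  |d|² = 205;  R = 8+6 = 14,  c = 205−14² = 9
v_rel = (-5, 0),  |v_rel|² = 25;  v_rel·d = (-5)·(-13) + (0)·(6) = 65
25·t² − 130·t + 9 = 0  ⇒  m = 65² − 25·9 = 4000
m = 4000 > 0,  v_rel·d = 65 > 0  ⇒  inside

inside=yes margin=4000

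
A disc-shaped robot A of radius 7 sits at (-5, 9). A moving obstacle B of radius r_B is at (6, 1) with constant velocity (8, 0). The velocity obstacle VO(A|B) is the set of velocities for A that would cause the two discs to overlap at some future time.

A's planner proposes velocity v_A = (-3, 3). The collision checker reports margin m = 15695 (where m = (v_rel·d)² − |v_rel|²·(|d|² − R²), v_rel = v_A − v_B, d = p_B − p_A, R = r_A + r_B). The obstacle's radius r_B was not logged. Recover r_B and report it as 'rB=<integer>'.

m = 15695
d = (11, -8);  v_rel = (-11, 3),  |v_rel|² = 130
v_rel×d = (-11)·(-8) − (3)·(11) = 55
since m = R²·130 − 55²:  R² = (3025 + 15695) / 130 = 144
R = √144 = 12  ⇒  r_B = 12 − 7 = 5

rB=5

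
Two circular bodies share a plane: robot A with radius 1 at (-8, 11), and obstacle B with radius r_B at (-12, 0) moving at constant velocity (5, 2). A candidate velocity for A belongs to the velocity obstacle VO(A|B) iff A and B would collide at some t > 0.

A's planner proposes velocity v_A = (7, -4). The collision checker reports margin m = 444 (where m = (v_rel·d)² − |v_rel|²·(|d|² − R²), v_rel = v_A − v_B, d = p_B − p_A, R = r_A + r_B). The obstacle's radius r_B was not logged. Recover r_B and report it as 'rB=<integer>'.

m = 444
d = (-4, -11);  v_rel = (2, -6),  |v_rel|² = 40
v_rel×d = (2)·(-11) − (-6)·(-4) = -46
since m = R²·40 − (-46)²:  R² = (2116 + 444) / 40 = 64
R = √64 = 8  ⇒  r_B = 8 − 1 = 7

rB=7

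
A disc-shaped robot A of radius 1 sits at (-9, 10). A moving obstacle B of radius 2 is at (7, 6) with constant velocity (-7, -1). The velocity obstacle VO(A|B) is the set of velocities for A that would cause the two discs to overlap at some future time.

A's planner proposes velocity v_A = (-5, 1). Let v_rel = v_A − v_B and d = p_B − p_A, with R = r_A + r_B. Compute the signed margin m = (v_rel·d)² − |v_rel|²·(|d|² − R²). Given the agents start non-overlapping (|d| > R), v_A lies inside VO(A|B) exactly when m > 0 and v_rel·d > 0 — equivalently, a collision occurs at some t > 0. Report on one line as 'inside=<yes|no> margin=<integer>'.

d = (16, -4),  |d|² = 272;  R = 1+2 = 3,  c = 272−3² = 263
v_rel = (2, 2),  |v_rel|² = 8;  v_rel·d = (2)·(16) + (2)·(-4) = 24
8·t² − 48·t + 263 = 0  ⇒  m = 24² − 8·263 = -1528
m = -1528 < 0,  v_rel·d = 24 > 0  ⇒  outside

inside=no margin=-1528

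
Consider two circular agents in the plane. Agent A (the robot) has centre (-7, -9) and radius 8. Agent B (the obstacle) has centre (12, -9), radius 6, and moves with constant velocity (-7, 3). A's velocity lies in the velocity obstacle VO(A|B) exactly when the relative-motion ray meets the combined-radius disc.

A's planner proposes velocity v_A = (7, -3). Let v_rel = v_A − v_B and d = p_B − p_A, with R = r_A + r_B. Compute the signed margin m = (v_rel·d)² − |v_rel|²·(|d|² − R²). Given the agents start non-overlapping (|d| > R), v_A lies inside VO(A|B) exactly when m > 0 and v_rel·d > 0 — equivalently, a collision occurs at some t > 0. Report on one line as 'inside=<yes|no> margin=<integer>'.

d = (19, 0),  |d|² = 361;  R = 8+6 = 14,  c = 361−14² = 165
v_rel = (14, -6),  |v_rel|² = 232;  v_rel·d = (14)·(19) + (-6)·(0) = 266
232·t² − 532·t + 165 = 0  ⇒  m = 266² − 232·165 = 32476
m = 32476 > 0,  v_rel·d = 266 > 0  ⇒  inside

inside=yes margin=32476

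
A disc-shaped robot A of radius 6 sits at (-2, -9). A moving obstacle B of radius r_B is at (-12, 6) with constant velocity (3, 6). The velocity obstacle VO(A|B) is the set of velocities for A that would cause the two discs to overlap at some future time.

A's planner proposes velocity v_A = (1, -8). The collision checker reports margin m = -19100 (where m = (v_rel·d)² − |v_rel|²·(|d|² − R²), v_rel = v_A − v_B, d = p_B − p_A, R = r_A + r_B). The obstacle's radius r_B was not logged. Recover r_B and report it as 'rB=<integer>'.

m = -19100
d = (-10, 15);  v_rel = (-2, -14),  |v_rel|² = 200
v_rel×d = (-2)·(15) − (-14)·(-10) = -170
since m = R²·200 − (-170)²:  R² = (28900 + -19100) / 200 = 49
R = √49 = 7  ⇒  r_B = 7 − 6 = 1

rB=1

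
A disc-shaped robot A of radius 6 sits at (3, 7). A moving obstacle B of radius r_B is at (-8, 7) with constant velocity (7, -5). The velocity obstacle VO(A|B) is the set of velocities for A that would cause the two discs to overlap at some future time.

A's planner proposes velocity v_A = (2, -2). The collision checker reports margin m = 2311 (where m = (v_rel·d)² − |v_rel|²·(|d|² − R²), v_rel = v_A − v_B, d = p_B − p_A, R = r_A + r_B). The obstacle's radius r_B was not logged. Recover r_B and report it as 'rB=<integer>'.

m = 2311
d = (-11, 0);  v_rel = (-5, 3),  |v_rel|² = 34
v_rel×d = (-5)·(0) − (3)·(-11) = 33
since m = R²·34 − 33²:  R² = (1089 + 2311) / 34 = 100
R = √100 = 10  ⇒  r_B = 10 − 6 = 4

rB=4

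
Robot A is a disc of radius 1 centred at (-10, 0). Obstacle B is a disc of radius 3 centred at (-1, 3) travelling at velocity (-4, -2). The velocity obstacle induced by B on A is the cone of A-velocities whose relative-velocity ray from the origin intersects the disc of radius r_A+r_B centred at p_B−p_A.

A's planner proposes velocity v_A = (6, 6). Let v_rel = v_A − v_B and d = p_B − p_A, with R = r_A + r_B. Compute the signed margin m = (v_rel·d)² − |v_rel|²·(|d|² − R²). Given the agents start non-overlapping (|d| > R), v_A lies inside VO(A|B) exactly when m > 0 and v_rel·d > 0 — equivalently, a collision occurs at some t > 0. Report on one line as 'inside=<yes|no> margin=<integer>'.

d = (9, 3),  |d|² = 90;  R = 1+3 = 4,  c = 90−4² = 74
v_rel = (10, 8),  |v_rel|² = 164;  v_rel·d = (10)·(9) + (8)·(3) = 114
164·t² − 228·t + 74 = 0  ⇒  m = 114² − 164·74 = 860
m = 860 > 0,  v_rel·d = 114 > 0  ⇒  inside

inside=yes margin=860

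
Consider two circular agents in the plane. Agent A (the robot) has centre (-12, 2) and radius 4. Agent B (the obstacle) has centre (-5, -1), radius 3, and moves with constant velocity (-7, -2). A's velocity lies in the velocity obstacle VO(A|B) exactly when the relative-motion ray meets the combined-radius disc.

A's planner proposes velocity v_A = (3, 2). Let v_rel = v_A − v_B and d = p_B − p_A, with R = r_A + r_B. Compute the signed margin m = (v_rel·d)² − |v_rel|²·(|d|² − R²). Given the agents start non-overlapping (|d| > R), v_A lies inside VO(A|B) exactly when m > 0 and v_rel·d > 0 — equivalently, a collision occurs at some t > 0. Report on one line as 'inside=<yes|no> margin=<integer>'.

d = (7, -3),  |d|² = 58;  R = 4+3 = 7,  c = 58−7² = 9
v_rel = (10, 4),  |v_rel|² = 116;  v_rel·d = (10)·(7) + (4)·(-3) = 58
116·t² − 116·t + 9 = 0  ⇒  m = 58² − 116·9 = 2320
m = 2320 > 0,  v_rel·d = 58 > 0  ⇒  inside

inside=yes margin=2320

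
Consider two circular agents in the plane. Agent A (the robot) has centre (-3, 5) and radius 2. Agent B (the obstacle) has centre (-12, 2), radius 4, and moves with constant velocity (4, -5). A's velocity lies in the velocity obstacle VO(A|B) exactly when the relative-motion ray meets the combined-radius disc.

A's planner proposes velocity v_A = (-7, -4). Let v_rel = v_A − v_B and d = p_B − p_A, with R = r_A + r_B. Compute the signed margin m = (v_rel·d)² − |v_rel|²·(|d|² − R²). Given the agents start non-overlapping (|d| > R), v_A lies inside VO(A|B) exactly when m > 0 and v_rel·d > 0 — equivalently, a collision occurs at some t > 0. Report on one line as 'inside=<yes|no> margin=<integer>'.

d = (-9, -3),  |d|² = 90;  R = 2+4 = 6,  c = 90−6² = 54
v_rel = (-11, 1),  |v_rel|² = 122;  v_rel·d = (-11)·(-9) + (1)·(-3) = 96
122·t² − 192·t + 54 = 0  ⇒  m = 96² − 122·54 = 2628
m = 2628 > 0,  v_rel·d = 96 > 0  ⇒  inside

inside=yes margin=2628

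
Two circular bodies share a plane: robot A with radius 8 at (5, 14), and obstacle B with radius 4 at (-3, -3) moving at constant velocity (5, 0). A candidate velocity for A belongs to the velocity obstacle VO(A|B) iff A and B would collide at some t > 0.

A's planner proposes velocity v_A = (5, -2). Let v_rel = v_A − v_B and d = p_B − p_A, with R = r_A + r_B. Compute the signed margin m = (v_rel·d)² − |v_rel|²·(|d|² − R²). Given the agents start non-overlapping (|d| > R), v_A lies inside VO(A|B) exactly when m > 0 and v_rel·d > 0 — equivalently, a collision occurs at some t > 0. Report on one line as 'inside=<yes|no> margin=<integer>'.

d = (-8, -17),  |d|² = 353;  R = 8+4 = 12,  c = 353−12² = 209
v_rel = (0, -2),  |v_rel|² = 4;  v_rel·d = (0)·(-8) + (-2)·(-17) = 34
4·t² − 68·t + 209 = 0  ⇒  m = 34² − 4·209 = 320
m = 320 > 0,  v_rel·d = 34 > 0  ⇒  inside

inside=yes margin=320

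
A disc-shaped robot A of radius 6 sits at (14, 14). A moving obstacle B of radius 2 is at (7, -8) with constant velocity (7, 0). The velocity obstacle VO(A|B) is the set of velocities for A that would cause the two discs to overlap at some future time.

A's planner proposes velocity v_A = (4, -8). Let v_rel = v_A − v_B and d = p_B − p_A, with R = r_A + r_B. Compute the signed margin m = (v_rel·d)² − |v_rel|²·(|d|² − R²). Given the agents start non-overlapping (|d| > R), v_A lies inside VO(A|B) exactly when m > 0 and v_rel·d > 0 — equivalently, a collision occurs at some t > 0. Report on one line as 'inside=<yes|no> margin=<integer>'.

d = (-7, -22),  |d|² = 533;  R = 6+2 = 8,  c = 533−8² = 469
v_rel = (-3, -8),  |v_rel|² = 73;  v_rel·d = (-3)·(-7) + (-8)·(-22) = 197
73·t² − 394·t + 469 = 0  ⇒  m = 197² − 73·469 = 4572
m = 4572 > 0,  v_rel·d = 197 > 0  ⇒  inside

inside=yes margin=4572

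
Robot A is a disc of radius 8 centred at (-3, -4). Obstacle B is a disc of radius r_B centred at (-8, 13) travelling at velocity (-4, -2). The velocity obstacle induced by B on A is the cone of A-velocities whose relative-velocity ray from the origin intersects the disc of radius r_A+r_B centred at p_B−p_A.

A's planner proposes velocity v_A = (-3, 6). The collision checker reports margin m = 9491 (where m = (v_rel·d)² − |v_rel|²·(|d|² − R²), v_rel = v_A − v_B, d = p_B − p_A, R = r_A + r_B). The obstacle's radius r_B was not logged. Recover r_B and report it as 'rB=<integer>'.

m = 9491
d = (-5, 17);  v_rel = (1, 8),  |v_rel|² = 65
v_rel×d = (1)·(17) − (8)·(-5) = 57
since m = R²·65 − 57²:  R² = (3249 + 9491) / 65 = 196
R = √196 = 14  ⇒  r_B = 14 − 8 = 6

rB=6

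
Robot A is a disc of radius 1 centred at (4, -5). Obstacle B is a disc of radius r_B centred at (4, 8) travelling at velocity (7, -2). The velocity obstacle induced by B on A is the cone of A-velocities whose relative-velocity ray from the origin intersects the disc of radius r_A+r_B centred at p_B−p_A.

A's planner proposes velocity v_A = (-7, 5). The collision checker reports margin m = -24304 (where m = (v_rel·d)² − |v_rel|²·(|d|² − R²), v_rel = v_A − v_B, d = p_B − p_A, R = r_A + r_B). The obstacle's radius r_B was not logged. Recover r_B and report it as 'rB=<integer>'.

m = -24304
d = (0, 13);  v_rel = (-14, 7),  |v_rel|² = 245
v_rel×d = (-14)·(13) − (7)·(0) = -182
since m = R²·245 − (-182)²:  R² = (33124 + -24304) / 245 = 36
R = √36 = 6  ⇒  r_B = 6 − 1 = 5

rB=5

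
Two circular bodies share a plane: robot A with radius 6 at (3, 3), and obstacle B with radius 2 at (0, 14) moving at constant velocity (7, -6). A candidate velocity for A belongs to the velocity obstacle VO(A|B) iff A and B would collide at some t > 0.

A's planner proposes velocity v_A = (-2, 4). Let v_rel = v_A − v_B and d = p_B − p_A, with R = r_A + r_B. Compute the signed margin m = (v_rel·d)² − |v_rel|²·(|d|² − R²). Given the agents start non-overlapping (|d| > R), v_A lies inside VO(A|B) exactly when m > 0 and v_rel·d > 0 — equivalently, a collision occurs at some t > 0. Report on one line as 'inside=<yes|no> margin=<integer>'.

d = (-3, 11),  |d|² = 130;  R = 6+2 = 8,  c = 130−8² = 66
v_rel = (-9, 10),  |v_rel|² = 181;  v_rel·d = (-9)·(-3) + (10)·(11) = 137
181·t² − 274·t + 66 = 0  ⇒  m = 137² − 181·66 = 6823
m = 6823 > 0,  v_rel·d = 137 > 0  ⇒  inside

inside=yes margin=6823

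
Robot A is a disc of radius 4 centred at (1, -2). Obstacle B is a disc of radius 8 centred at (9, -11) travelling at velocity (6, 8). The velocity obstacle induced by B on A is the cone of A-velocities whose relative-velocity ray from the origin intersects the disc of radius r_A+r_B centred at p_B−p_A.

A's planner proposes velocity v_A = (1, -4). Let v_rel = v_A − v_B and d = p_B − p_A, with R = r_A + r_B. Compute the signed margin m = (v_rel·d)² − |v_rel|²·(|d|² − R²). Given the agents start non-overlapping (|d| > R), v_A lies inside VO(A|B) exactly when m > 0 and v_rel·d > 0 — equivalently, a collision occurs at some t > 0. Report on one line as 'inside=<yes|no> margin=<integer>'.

d = (8, -9),  |d|² = 145;  R = 4+8 = 12,  c = 145−12² = 1
v_rel = (-5, -12),  |v_rel|² = 169;  v_rel·d = (-5)·(8) + (-12)·(-9) = 68
169·t² − 136·t + 1 = 0  ⇒  m = 68² − 169·1 = 4455
m = 4455 > 0,  v_rel·d = 68 > 0  ⇒  inside

inside=yes margin=4455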